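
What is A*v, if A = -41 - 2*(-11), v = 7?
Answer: -133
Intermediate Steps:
A = -19 (A = -41 - 1*(-22) = -41 + 22 = -19)
A*v = -19*7 = -133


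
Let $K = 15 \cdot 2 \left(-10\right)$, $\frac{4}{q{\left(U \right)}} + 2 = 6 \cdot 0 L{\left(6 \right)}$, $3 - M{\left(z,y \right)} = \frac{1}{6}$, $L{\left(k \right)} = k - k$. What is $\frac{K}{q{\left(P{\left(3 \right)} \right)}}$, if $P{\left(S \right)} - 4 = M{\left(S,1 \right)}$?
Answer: $150$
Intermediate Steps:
$L{\left(k \right)} = 0$
$M{\left(z,y \right)} = \frac{17}{6}$ ($M{\left(z,y \right)} = 3 - \frac{1}{6} = \frac{17}{6}$)
$P{\left(S \right)} = \frac{41}{6}$ ($P{\left(S \right)} = 4 + \frac{17}{6} = \frac{41}{6}$)
$q{\left(U \right)} = -2$ ($q{\left(U \right)} = \frac{4}{-2 + 6 \cdot 0 \cdot 0} = \frac{4}{-2 + 0 \cdot 0} = \frac{4}{-2 + 0} = \frac{4}{-2} = 4 \left(- \frac{1}{2}\right) = -2$)
$K = -300$ ($K = 30 \left(-10\right) = -300$)
$\frac{K}{q{\left(P{\left(3 \right)} \right)}} = - \frac{300}{-2} = \left(-300\right) \left(- \frac{1}{2}\right) = 150$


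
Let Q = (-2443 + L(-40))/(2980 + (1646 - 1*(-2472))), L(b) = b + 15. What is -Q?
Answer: 1234/3549 ≈ 0.34770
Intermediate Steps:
L(b) = 15 + b
Q = -1234/3549 (Q = (-2443 + (15 - 40))/(2980 + (1646 - 1*(-2472))) = (-2443 - 25)/(2980 + (1646 + 2472)) = -2468/(2980 + 4118) = -2468/7098 = -2468*1/7098 = -1234/3549 ≈ -0.34770)
-Q = -1*(-1234/3549) = 1234/3549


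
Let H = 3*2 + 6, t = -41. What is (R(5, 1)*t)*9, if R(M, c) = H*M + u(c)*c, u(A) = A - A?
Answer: -22140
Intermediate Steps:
u(A) = 0
H = 12 (H = 6 + 6 = 12)
R(M, c) = 12*M (R(M, c) = 12*M + 0*c = 12*M + 0 = 12*M)
(R(5, 1)*t)*9 = ((12*5)*(-41))*9 = (60*(-41))*9 = -2460*9 = -22140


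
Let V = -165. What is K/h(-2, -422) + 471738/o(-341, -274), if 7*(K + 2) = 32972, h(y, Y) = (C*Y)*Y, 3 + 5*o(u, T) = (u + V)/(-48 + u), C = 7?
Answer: -4003238384701161/2883981338 ≈ -1.3881e+6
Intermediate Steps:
o(u, T) = -3/5 + (-165 + u)/(5*(-48 + u)) (o(u, T) = -3/5 + ((u - 165)/(-48 + u))/5 = -3/5 + ((-165 + u)/(-48 + u))/5 = -3/5 + (-165 + u)/(5*(-48 + u)))
h(y, Y) = 7*Y**2 (h(y, Y) = (7*Y)*Y = 7*Y**2)
K = 32958/7 (K = -2 + (1/7)*32972 = -2 + 32972/7 = 32958/7 ≈ 4708.3)
K/h(-2, -422) + 471738/o(-341, -274) = 32958/(7*((7*(-422)**2))) + 471738/(((-21 - 2*(-341))/(5*(-48 - 341)))) = 32958/(7*((7*178084))) + 471738/(((1/5)*(-21 + 682)/(-389))) = (32958/7)/1246588 + 471738/(((1/5)*(-1/389)*661)) = (32958/7)*(1/1246588) + 471738/(-661/1945) = 16479/4363058 + 471738*(-1945/661) = 16479/4363058 - 917530410/661 = -4003238384701161/2883981338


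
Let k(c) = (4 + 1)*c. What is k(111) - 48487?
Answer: -47932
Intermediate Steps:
k(c) = 5*c
k(111) - 48487 = 5*111 - 48487 = 555 - 48487 = -47932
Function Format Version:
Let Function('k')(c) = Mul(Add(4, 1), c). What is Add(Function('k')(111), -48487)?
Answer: -47932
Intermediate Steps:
Function('k')(c) = Mul(5, c)
Add(Function('k')(111), -48487) = Add(Mul(5, 111), -48487) = Add(555, -48487) = -47932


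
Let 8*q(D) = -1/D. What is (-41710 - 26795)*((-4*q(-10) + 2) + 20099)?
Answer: -5508062319/4 ≈ -1.3770e+9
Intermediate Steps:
q(D) = -1/(8*D) (q(D) = (-1/D)/8 = -1/(8*D))
(-41710 - 26795)*((-4*q(-10) + 2) + 20099) = (-41710 - 26795)*((-(-1)/(2*(-10)) + 2) + 20099) = -68505*((-(-1)*(-1)/(2*10) + 2) + 20099) = -68505*((-4*1/80 + 2) + 20099) = -68505*((-1/20 + 2) + 20099) = -68505*(39/20 + 20099) = -68505*402019/20 = -5508062319/4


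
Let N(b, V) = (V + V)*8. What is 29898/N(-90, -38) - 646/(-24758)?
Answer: -184955479/3763216 ≈ -49.148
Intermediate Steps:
N(b, V) = 16*V (N(b, V) = (2*V)*8 = 16*V)
29898/N(-90, -38) - 646/(-24758) = 29898/((16*(-38))) - 646/(-24758) = 29898/(-608) - 646*(-1/24758) = 29898*(-1/608) + 323/12379 = -14949/304 + 323/12379 = -184955479/3763216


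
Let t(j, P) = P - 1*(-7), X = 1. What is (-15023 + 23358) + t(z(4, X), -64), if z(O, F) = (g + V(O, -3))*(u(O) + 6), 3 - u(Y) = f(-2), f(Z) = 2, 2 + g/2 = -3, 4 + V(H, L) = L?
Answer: 8278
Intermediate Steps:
V(H, L) = -4 + L
g = -10 (g = -4 + 2*(-3) = -4 - 6 = -10)
u(Y) = 1 (u(Y) = 3 - 1*2 = 3 - 2 = 1)
z(O, F) = -119 (z(O, F) = (-10 + (-4 - 3))*(1 + 6) = (-10 - 7)*7 = -17*7 = -119)
t(j, P) = 7 + P (t(j, P) = P + 7 = 7 + P)
(-15023 + 23358) + t(z(4, X), -64) = (-15023 + 23358) + (7 - 64) = 8335 - 57 = 8278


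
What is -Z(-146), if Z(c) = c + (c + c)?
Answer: 438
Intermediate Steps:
Z(c) = 3*c (Z(c) = c + 2*c = 3*c)
-Z(-146) = -3*(-146) = -1*(-438) = 438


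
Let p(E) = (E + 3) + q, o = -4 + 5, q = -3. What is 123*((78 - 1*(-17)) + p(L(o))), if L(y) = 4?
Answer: 12177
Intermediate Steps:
o = 1
p(E) = E (p(E) = (E + 3) - 3 = (3 + E) - 3 = E)
123*((78 - 1*(-17)) + p(L(o))) = 123*((78 - 1*(-17)) + 4) = 123*((78 + 17) + 4) = 123*(95 + 4) = 123*99 = 12177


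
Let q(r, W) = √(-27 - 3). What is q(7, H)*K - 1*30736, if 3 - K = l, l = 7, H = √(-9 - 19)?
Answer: -30736 - 4*I*√30 ≈ -30736.0 - 21.909*I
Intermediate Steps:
H = 2*I*√7 (H = √(-28) = 2*I*√7 ≈ 5.2915*I)
q(r, W) = I*√30 (q(r, W) = √(-30) = I*√30)
K = -4 (K = 3 - 1*7 = 3 - 7 = -4)
q(7, H)*K - 1*30736 = (I*√30)*(-4) - 1*30736 = -4*I*√30 - 30736 = -30736 - 4*I*√30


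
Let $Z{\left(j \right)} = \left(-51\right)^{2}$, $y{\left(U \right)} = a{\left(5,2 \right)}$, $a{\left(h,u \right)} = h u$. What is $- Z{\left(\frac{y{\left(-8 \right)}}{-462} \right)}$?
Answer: $-2601$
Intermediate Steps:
$y{\left(U \right)} = 10$ ($y{\left(U \right)} = 5 \cdot 2 = 10$)
$Z{\left(j \right)} = 2601$
$- Z{\left(\frac{y{\left(-8 \right)}}{-462} \right)} = \left(-1\right) 2601 = -2601$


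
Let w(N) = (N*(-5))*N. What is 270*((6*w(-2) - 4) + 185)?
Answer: 16470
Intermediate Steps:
w(N) = -5*N² (w(N) = (-5*N)*N = -5*N²)
270*((6*w(-2) - 4) + 185) = 270*((6*(-5*(-2)²) - 4) + 185) = 270*((6*(-5*4) - 4) + 185) = 270*((6*(-20) - 4) + 185) = 270*((-120 - 4) + 185) = 270*(-124 + 185) = 270*61 = 16470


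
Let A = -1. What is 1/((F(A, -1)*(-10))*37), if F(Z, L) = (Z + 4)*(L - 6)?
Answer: 1/7770 ≈ 0.00012870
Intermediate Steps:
F(Z, L) = (-6 + L)*(4 + Z) (F(Z, L) = (4 + Z)*(-6 + L) = (-6 + L)*(4 + Z))
1/((F(A, -1)*(-10))*37) = 1/(((-24 - 6*(-1) + 4*(-1) - 1*(-1))*(-10))*37) = 1/(((-24 + 6 - 4 + 1)*(-10))*37) = 1/(-21*(-10)*37) = 1/(210*37) = 1/7770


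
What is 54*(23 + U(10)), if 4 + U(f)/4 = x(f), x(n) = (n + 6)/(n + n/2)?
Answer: 3042/5 ≈ 608.40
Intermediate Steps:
x(n) = 2*(6 + n)/(3*n) (x(n) = (6 + n)/(n + n*(½)) = (6 + n)/(n + n/2) = (6 + n)/((3*n/2)) = (6 + n)*(2/(3*n)) = 2*(6 + n)/(3*n))
U(f) = -40/3 + 16/f (U(f) = -16 + 4*(⅔ + 4/f) = -16 + (8/3 + 16/f) = -40/3 + 16/f)
54*(23 + U(10)) = 54*(23 + (-40/3 + 16/10)) = 54*(23 + (-40/3 + 16*(⅒))) = 54*(23 + (-40/3 + 8/5)) = 54*(23 - 176/15) = 54*(169/15) = 3042/5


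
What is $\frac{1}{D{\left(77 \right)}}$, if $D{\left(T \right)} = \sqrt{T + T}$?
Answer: $\frac{\sqrt{154}}{154} \approx 0.080582$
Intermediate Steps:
$D{\left(T \right)} = \sqrt{2} \sqrt{T}$ ($D{\left(T \right)} = \sqrt{2 T} = \sqrt{2} \sqrt{T}$)
$\frac{1}{D{\left(77 \right)}} = \frac{1}{\sqrt{2} \sqrt{77}} = \frac{1}{\sqrt{154}} = \frac{\sqrt{154}}{154}$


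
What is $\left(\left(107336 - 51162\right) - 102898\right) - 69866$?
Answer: $-116590$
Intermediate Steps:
$\left(\left(107336 - 51162\right) - 102898\right) - 69866 = \left(56174 - 102898\right) - 69866 = -46724 - 69866 = -116590$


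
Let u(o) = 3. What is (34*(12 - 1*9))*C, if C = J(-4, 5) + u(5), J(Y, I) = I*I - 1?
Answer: 2754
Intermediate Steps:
J(Y, I) = -1 + I² (J(Y, I) = I² - 1 = -1 + I²)
C = 27 (C = (-1 + 5²) + 3 = (-1 + 25) + 3 = 24 + 3 = 27)
(34*(12 - 1*9))*C = (34*(12 - 1*9))*27 = (34*(12 - 9))*27 = (34*3)*27 = 102*27 = 2754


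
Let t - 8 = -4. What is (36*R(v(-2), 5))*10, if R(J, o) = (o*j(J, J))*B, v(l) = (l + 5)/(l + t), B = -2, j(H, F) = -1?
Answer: 3600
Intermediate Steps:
t = 4 (t = 8 - 4 = 4)
v(l) = (5 + l)/(4 + l) (v(l) = (l + 5)/(l + 4) = (5 + l)/(4 + l))
R(J, o) = 2*o (R(J, o) = (o*(-1))*(-2) = -o*(-2) = 2*o)
(36*R(v(-2), 5))*10 = (36*(2*5))*10 = (36*10)*10 = 360*10 = 3600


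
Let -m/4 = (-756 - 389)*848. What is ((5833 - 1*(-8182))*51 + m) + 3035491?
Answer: 7634096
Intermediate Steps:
m = 3883840 (m = -4*(-756 - 389)*848 = -(-4580)*848 = -4*(-970960) = 3883840)
((5833 - 1*(-8182))*51 + m) + 3035491 = ((5833 - 1*(-8182))*51 + 3883840) + 3035491 = ((5833 + 8182)*51 + 3883840) + 3035491 = (14015*51 + 3883840) + 3035491 = (714765 + 3883840) + 3035491 = 4598605 + 3035491 = 7634096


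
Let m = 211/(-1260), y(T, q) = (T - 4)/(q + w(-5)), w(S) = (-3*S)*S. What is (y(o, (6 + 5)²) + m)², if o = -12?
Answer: 222994489/839840400 ≈ 0.26552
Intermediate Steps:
w(S) = -3*S²
y(T, q) = (-4 + T)/(-75 + q) (y(T, q) = (T - 4)/(q - 3*(-5)²) = (-4 + T)/(q - 3*25) = (-4 + T)/(q - 75) = (-4 + T)/(-75 + q))
m = -211/1260 (m = 211*(-1/1260) = -211/1260 ≈ -0.16746)
(y(o, (6 + 5)²) + m)² = ((-4 - 12)/(-75 + (6 + 5)²) - 211/1260)² = (-16/(-75 + 11²) - 211/1260)² = (-16/(-75 + 121) - 211/1260)² = (-16/46 - 211/1260)² = ((1/46)*(-16) - 211/1260)² = (-8/23 - 211/1260)² = (-14933/28980)² = 222994489/839840400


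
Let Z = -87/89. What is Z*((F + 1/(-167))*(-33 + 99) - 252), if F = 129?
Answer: -120032856/14863 ≈ -8076.0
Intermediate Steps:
Z = -87/89 (Z = -87*1/89 = -87/89 ≈ -0.97753)
Z*((F + 1/(-167))*(-33 + 99) - 252) = -87*((129 + 1/(-167))*(-33 + 99) - 252)/89 = -87*((129 - 1/167)*66 - 252)/89 = -87*((21542/167)*66 - 252)/89 = -87*(1421772/167 - 252)/89 = -87/89*1379688/167 = -120032856/14863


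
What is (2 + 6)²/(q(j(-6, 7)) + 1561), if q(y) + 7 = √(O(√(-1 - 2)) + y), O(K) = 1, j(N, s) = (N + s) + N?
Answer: 12432/301865 - 16*I/301865 ≈ 0.041184 - 5.3004e-5*I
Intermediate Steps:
j(N, s) = s + 2*N
q(y) = -7 + √(1 + y)
(2 + 6)²/(q(j(-6, 7)) + 1561) = (2 + 6)²/((-7 + √(1 + (7 + 2*(-6)))) + 1561) = 8²/((-7 + √(1 + (7 - 12))) + 1561) = 64/((-7 + √(1 - 5)) + 1561) = 64/((-7 + √(-4)) + 1561) = 64/((-7 + 2*I) + 1561) = 64/(1554 + 2*I) = 64*((1554 - 2*I)/2414920) = 8*(1554 - 2*I)/301865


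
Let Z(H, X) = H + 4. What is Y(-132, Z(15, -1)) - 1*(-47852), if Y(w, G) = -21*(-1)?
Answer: 47873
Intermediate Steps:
Z(H, X) = 4 + H
Y(w, G) = 21
Y(-132, Z(15, -1)) - 1*(-47852) = 21 - 1*(-47852) = 21 + 47852 = 47873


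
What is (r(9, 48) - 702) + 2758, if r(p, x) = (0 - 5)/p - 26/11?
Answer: 203255/99 ≈ 2053.1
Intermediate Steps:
r(p, x) = -26/11 - 5/p (r(p, x) = -5/p - 26*1/11 = -5/p - 26/11 = -26/11 - 5/p)
(r(9, 48) - 702) + 2758 = ((-26/11 - 5/9) - 702) + 2758 = (-289/99 - 702) + 2758 = -69787/99 + 2758 = 203255/99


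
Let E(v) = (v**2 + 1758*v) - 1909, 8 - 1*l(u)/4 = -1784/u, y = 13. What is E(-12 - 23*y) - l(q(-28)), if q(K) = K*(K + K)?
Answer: -22146165/49 ≈ -4.5196e+5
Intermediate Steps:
q(K) = 2*K**2 (q(K) = K*(2*K) = 2*K**2)
l(u) = 32 + 7136/u (l(u) = 32 - (-7136)/u = 32 + 7136/u)
E(v) = -1909 + v**2 + 1758*v
E(-12 - 23*y) - l(q(-28)) = (-1909 + (-12 - 23*13)**2 + 1758*(-12 - 23*13)) - (32 + 7136/((2*(-28)**2))) = (-1909 + (-12 - 299)**2 + 1758*(-12 - 299)) - (32 + 7136/((2*784))) = (-1909 + (-311)**2 + 1758*(-311)) - (32 + 7136/1568) = (-1909 + 96721 - 546738) - (32 + 7136*(1/1568)) = -451926 - (32 + 223/49) = -451926 - 1*1791/49 = -451926 - 1791/49 = -22146165/49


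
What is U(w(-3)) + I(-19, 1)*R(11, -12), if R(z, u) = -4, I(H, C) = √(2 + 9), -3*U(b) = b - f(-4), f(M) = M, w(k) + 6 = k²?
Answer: -7/3 - 4*√11 ≈ -15.600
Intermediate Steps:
w(k) = -6 + k²
U(b) = -4/3 - b/3 (U(b) = -(b - 1*(-4))/3 = -(b + 4)/3 = -(4 + b)/3 = -4/3 - b/3)
I(H, C) = √11
U(w(-3)) + I(-19, 1)*R(11, -12) = (-4/3 - (-6 + (-3)²)/3) + √11*(-4) = (-4/3 - (-6 + 9)/3) - 4*√11 = (-4/3 - ⅓*3) - 4*√11 = (-4/3 - 1) - 4*√11 = -7/3 - 4*√11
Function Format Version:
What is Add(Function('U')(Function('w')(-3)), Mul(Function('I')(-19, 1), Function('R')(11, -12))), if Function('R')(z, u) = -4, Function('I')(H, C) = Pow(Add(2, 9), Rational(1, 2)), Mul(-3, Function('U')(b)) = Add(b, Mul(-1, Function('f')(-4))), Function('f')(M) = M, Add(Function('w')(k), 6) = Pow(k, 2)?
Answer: Add(Rational(-7, 3), Mul(-4, Pow(11, Rational(1, 2)))) ≈ -15.600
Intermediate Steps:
Function('w')(k) = Add(-6, Pow(k, 2))
Function('U')(b) = Add(Rational(-4, 3), Mul(Rational(-1, 3), b)) (Function('U')(b) = Mul(Rational(-1, 3), Add(b, Mul(-1, -4))) = Mul(Rational(-1, 3), Add(b, 4)) = Mul(Rational(-1, 3), Add(4, b)) = Add(Rational(-4, 3), Mul(Rational(-1, 3), b)))
Function('I')(H, C) = Pow(11, Rational(1, 2))
Add(Function('U')(Function('w')(-3)), Mul(Function('I')(-19, 1), Function('R')(11, -12))) = Add(Add(Rational(-4, 3), Mul(Rational(-1, 3), Add(-6, Pow(-3, 2)))), Mul(Pow(11, Rational(1, 2)), -4)) = Add(Add(Rational(-4, 3), Mul(Rational(-1, 3), Add(-6, 9))), Mul(-4, Pow(11, Rational(1, 2)))) = Add(Add(Rational(-4, 3), Mul(Rational(-1, 3), 3)), Mul(-4, Pow(11, Rational(1, 2)))) = Add(Add(Rational(-4, 3), -1), Mul(-4, Pow(11, Rational(1, 2)))) = Add(Rational(-7, 3), Mul(-4, Pow(11, Rational(1, 2))))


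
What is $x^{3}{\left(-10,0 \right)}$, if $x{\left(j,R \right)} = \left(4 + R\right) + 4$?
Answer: $512$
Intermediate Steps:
$x{\left(j,R \right)} = 8 + R$
$x^{3}{\left(-10,0 \right)} = \left(8 + 0\right)^{3} = 8^{3} = 512$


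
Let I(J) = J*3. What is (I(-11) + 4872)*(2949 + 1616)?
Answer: 22090035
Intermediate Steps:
I(J) = 3*J
(I(-11) + 4872)*(2949 + 1616) = (3*(-11) + 4872)*(2949 + 1616) = (-33 + 4872)*4565 = 4839*4565 = 22090035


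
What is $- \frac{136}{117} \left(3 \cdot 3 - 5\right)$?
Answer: $- \frac{544}{117} \approx -4.6496$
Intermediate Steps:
$- \frac{136}{117} \left(3 \cdot 3 - 5\right) = \left(-136\right) \frac{1}{117} \left(9 - 5\right) = \left(- \frac{136}{117}\right) 4 = - \frac{544}{117}$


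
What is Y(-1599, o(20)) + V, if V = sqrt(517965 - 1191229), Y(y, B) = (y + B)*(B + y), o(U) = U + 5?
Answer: 2477476 + 4*I*sqrt(42079) ≈ 2.4775e+6 + 820.53*I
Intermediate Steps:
o(U) = 5 + U
Y(y, B) = (B + y)**2 (Y(y, B) = (B + y)*(B + y) = (B + y)**2)
V = 4*I*sqrt(42079) (V = sqrt(-673264) = 4*I*sqrt(42079) ≈ 820.53*I)
Y(-1599, o(20)) + V = ((5 + 20) - 1599)**2 + 4*I*sqrt(42079) = (25 - 1599)**2 + 4*I*sqrt(42079) = (-1574)**2 + 4*I*sqrt(42079) = 2477476 + 4*I*sqrt(42079)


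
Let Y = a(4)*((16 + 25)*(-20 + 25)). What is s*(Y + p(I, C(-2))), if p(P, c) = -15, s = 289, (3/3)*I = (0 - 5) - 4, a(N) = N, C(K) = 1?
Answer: 232645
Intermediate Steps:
I = -9 (I = (0 - 5) - 4 = -5 - 4 = -9)
Y = 820 (Y = 4*((16 + 25)*(-20 + 25)) = 4*(41*5) = 4*205 = 820)
s*(Y + p(I, C(-2))) = 289*(820 - 15) = 289*805 = 232645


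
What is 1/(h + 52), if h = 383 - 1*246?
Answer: 1/189 ≈ 0.0052910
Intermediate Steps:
h = 137 (h = 383 - 246 = 137)
1/(h + 52) = 1/(137 + 52) = 1/189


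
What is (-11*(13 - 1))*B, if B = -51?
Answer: 6732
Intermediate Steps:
(-11*(13 - 1))*B = -11*(13 - 1)*(-51) = -11*12*(-51) = -132*(-51) = 6732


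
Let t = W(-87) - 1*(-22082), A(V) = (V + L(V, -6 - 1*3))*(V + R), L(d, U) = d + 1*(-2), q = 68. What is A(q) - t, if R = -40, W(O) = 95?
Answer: -18425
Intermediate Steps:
L(d, U) = -2 + d (L(d, U) = d - 2 = -2 + d)
A(V) = (-40 + V)*(-2 + 2*V) (A(V) = (V + (-2 + V))*(V - 40) = (-2 + 2*V)*(-40 + V) = (-40 + V)*(-2 + 2*V))
t = 22177 (t = 95 - 1*(-22082) = 95 + 22082 = 22177)
A(q) - t = (80 - 82*68 + 2*68²) - 1*22177 = (80 - 5576 + 2*4624) - 22177 = (80 - 5576 + 9248) - 22177 = 3752 - 22177 = -18425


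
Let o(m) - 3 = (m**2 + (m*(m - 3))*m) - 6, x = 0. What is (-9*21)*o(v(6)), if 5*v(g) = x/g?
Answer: 567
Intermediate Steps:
v(g) = 0 (v(g) = (0/g)/5 = (1/5)*0 = 0)
o(m) = -3 + m**2 + m**2*(-3 + m) (o(m) = 3 + ((m**2 + (m*(m - 3))*m) - 6) = 3 + ((m**2 + (m*(-3 + m))*m) - 6) = 3 + ((m**2 + m**2*(-3 + m)) - 6) = 3 + (-6 + m**2 + m**2*(-3 + m)) = -3 + m**2 + m**2*(-3 + m))
(-9*21)*o(v(6)) = (-9*21)*(-3 + 0**3 - 2*0**2) = -189*(-3 + 0 - 2*0) = -189*(-3 + 0 + 0) = -189*(-3) = 567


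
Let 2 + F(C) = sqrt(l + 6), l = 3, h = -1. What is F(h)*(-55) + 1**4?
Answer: -54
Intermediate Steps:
F(C) = 1 (F(C) = -2 + sqrt(3 + 6) = -2 + sqrt(9) = -2 + 3 = 1)
F(h)*(-55) + 1**4 = 1*(-55) + 1**4 = -55 + 1 = -54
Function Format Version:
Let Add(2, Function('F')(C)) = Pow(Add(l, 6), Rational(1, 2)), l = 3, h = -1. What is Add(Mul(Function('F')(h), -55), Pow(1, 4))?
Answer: -54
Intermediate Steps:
Function('F')(C) = 1 (Function('F')(C) = Add(-2, Pow(Add(3, 6), Rational(1, 2))) = Add(-2, Pow(9, Rational(1, 2))) = Add(-2, 3) = 1)
Add(Mul(Function('F')(h), -55), Pow(1, 4)) = Add(Mul(1, -55), Pow(1, 4)) = Add(-55, 1) = -54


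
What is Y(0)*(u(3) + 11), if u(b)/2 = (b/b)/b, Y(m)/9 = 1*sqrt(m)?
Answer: 0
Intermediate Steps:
Y(m) = 9*sqrt(m) (Y(m) = 9*(1*sqrt(m)) = 9*sqrt(m))
u(b) = 2/b (u(b) = 2*((b/b)/b) = 2*(1/b) = 2/b)
Y(0)*(u(3) + 11) = (9*sqrt(0))*(2/3 + 11) = (9*0)*(2*(1/3) + 11) = 0*(2/3 + 11) = 0*(35/3) = 0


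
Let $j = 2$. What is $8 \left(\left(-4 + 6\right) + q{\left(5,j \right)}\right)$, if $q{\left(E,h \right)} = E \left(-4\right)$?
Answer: $-144$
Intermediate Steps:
$q{\left(E,h \right)} = - 4 E$
$8 \left(\left(-4 + 6\right) + q{\left(5,j \right)}\right) = 8 \left(\left(-4 + 6\right) - 20\right) = 8 \left(2 - 20\right) = 8 \left(-18\right) = -144$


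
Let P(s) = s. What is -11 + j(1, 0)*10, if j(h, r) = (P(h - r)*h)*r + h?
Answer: -1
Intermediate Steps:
j(h, r) = h + h*r*(h - r) (j(h, r) = ((h - r)*h)*r + h = (h*(h - r))*r + h = h*r*(h - r) + h = h + h*r*(h - r))
-11 + j(1, 0)*10 = -11 + (1*(1 + 0*(1 - 1*0)))*10 = -11 + (1*(1 + 0*(1 + 0)))*10 = -11 + (1*(1 + 0*1))*10 = -11 + (1*(1 + 0))*10 = -11 + (1*1)*10 = -11 + 1*10 = -11 + 10 = -1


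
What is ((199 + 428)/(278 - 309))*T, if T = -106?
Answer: 66462/31 ≈ 2143.9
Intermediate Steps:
((199 + 428)/(278 - 309))*T = ((199 + 428)/(278 - 309))*(-106) = (627/(-31))*(-106) = (627*(-1/31))*(-106) = -627/31*(-106) = 66462/31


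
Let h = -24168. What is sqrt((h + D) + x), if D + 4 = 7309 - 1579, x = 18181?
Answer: 3*I*sqrt(29) ≈ 16.155*I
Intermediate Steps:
D = 5726 (D = -4 + (7309 - 1579) = -4 + 5730 = 5726)
sqrt((h + D) + x) = sqrt((-24168 + 5726) + 18181) = sqrt(-18442 + 18181) = sqrt(-261) = 3*I*sqrt(29)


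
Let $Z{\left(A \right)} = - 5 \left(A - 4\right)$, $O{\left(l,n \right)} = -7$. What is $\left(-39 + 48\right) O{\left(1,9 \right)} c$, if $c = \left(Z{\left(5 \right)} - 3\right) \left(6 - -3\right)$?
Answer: $4536$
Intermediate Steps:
$Z{\left(A \right)} = 20 - 5 A$ ($Z{\left(A \right)} = - 5 \left(-4 + A\right) = 20 - 5 A$)
$c = -72$ ($c = \left(\left(20 - 25\right) - 3\right) \left(6 - -3\right) = \left(\left(20 - 25\right) - 3\right) \left(6 + 3\right) = \left(-5 - 3\right) 9 = \left(-8\right) 9 = -72$)
$\left(-39 + 48\right) O{\left(1,9 \right)} c = \left(-39 + 48\right) \left(-7\right) \left(-72\right) = 9 \left(-7\right) \left(-72\right) = \left(-63\right) \left(-72\right) = 4536$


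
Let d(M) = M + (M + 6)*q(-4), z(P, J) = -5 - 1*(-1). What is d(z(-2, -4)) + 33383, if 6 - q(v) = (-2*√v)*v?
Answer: 33391 - 32*I ≈ 33391.0 - 32.0*I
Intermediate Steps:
z(P, J) = -4 (z(P, J) = -5 + 1 = -4)
q(v) = 6 + 2*v^(3/2) (q(v) = 6 - (-2*√v)*v = 6 - (-2)*v^(3/2) = 6 + 2*v^(3/2))
d(M) = M + (6 + M)*(6 - 16*I) (d(M) = M + (M + 6)*(6 + 2*(-4)^(3/2)) = M + (6 + M)*(6 + 2*(-8*I)) = M + (6 + M)*(6 - 16*I))
d(z(-2, -4)) + 33383 = (36 - 96*I - 4*(7 - 16*I)) + 33383 = (36 - 96*I + (-28 + 64*I)) + 33383 = (8 - 32*I) + 33383 = 33391 - 32*I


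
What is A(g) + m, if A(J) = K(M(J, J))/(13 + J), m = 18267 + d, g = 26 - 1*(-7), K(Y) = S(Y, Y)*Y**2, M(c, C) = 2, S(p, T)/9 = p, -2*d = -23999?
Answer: 1392331/46 ≈ 30268.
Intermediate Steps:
d = 23999/2 (d = -1/2*(-23999) = 23999/2 ≈ 12000.)
S(p, T) = 9*p
K(Y) = 9*Y**3 (K(Y) = (9*Y)*Y**2 = 9*Y**3)
g = 33 (g = 26 + 7 = 33)
m = 60533/2 (m = 18267 + 23999/2 = 60533/2 ≈ 30267.)
A(J) = 72/(13 + J) (A(J) = (9*2**3)/(13 + J) = (9*8)/(13 + J) = 72/(13 + J))
A(g) + m = 72/(13 + 33) + 60533/2 = 72/46 + 60533/2 = 72*(1/46) + 60533/2 = 36/23 + 60533/2 = 1392331/46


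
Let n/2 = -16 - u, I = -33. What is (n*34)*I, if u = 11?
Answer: 60588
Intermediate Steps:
n = -54 (n = 2*(-16 - 1*11) = 2*(-16 - 11) = 2*(-27) = -54)
(n*34)*I = -54*34*(-33) = -1836*(-33) = 60588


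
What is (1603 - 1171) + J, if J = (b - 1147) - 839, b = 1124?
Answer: -430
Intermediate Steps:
J = -862 (J = (1124 - 1147) - 839 = -23 - 839 = -862)
(1603 - 1171) + J = (1603 - 1171) - 862 = 432 - 862 = -430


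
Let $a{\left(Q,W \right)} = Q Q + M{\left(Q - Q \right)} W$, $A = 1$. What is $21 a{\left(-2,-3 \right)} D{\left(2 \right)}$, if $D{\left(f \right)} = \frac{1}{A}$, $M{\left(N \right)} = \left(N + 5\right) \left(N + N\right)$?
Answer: $84$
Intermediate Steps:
$M{\left(N \right)} = 2 N \left(5 + N\right)$ ($M{\left(N \right)} = \left(5 + N\right) 2 N = 2 N \left(5 + N\right)$)
$D{\left(f \right)} = 1$ ($D{\left(f \right)} = 1^{-1} = 1$)
$a{\left(Q,W \right)} = Q^{2}$ ($a{\left(Q,W \right)} = Q Q + 2 \left(Q - Q\right) \left(5 + \left(Q - Q\right)\right) W = Q^{2} + 2 \cdot 0 \left(5 + 0\right) W = Q^{2} + 2 \cdot 0 \cdot 5 W = Q^{2} + 0 W = Q^{2} + 0 = Q^{2}$)
$21 a{\left(-2,-3 \right)} D{\left(2 \right)} = 21 \left(-2\right)^{2} \cdot 1 = 21 \cdot 4 \cdot 1 = 84 \cdot 1 = 84$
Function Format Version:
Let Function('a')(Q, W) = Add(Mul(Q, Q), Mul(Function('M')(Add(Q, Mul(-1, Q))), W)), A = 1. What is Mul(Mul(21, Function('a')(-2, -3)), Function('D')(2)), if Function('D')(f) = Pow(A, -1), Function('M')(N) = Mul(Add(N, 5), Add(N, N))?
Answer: 84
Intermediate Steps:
Function('M')(N) = Mul(2, N, Add(5, N)) (Function('M')(N) = Mul(Add(5, N), Mul(2, N)) = Mul(2, N, Add(5, N)))
Function('D')(f) = 1 (Function('D')(f) = Pow(1, -1) = 1)
Function('a')(Q, W) = Pow(Q, 2) (Function('a')(Q, W) = Add(Mul(Q, Q), Mul(Mul(2, Add(Q, Mul(-1, Q)), Add(5, Add(Q, Mul(-1, Q)))), W)) = Add(Pow(Q, 2), Mul(Mul(2, 0, Add(5, 0)), W)) = Add(Pow(Q, 2), Mul(Mul(2, 0, 5), W)) = Add(Pow(Q, 2), Mul(0, W)) = Add(Pow(Q, 2), 0) = Pow(Q, 2))
Mul(Mul(21, Function('a')(-2, -3)), Function('D')(2)) = Mul(Mul(21, Pow(-2, 2)), 1) = Mul(Mul(21, 4), 1) = Mul(84, 1) = 84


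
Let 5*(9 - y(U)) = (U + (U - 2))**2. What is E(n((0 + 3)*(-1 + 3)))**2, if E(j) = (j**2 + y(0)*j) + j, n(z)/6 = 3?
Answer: 5992704/25 ≈ 2.3971e+5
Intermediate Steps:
y(U) = 9 - (-2 + 2*U)**2/5 (y(U) = 9 - (U + (U - 2))**2/5 = 9 - (U + (-2 + U))**2/5 = 9 - (-2 + 2*U)**2/5)
n(z) = 18 (n(z) = 6*3 = 18)
E(j) = j**2 + 46*j/5 (E(j) = (j**2 + (9 - 4*(-1 + 0)**2/5)*j) + j = (j**2 + (9 - 4/5*(-1)**2)*j) + j = (j**2 + (9 - 4/5*1)*j) + j = (j**2 + (9 - 4/5)*j) + j = (j**2 + 41*j/5) + j = j**2 + 46*j/5)
E(n((0 + 3)*(-1 + 3)))**2 = ((1/5)*18*(46 + 5*18))**2 = ((1/5)*18*(46 + 90))**2 = ((1/5)*18*136)**2 = (2448/5)**2 = 5992704/25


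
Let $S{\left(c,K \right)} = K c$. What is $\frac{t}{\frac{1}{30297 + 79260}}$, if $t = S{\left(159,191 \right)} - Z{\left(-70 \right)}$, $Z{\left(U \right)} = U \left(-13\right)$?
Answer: $3227439663$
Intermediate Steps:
$Z{\left(U \right)} = - 13 U$
$t = 29459$ ($t = 191 \cdot 159 - \left(-13\right) \left(-70\right) = 30369 - 910 = 29459$)
$\frac{t}{\frac{1}{30297 + 79260}} = \frac{29459}{\frac{1}{30297 + 79260}} = \frac{29459}{\frac{1}{109557}} = 29459 \frac{1}{\frac{1}{109557}} = 29459 \cdot 109557 = 3227439663$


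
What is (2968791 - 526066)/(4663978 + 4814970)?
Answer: 2442725/9478948 ≈ 0.25770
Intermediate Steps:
(2968791 - 526066)/(4663978 + 4814970) = 2442725/9478948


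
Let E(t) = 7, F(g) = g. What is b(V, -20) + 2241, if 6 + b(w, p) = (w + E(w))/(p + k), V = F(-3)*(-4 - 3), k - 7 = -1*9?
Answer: 24571/11 ≈ 2233.7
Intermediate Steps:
k = -2 (k = 7 - 1*9 = 7 - 9 = -2)
V = 21 (V = -3*(-4 - 3) = -3*(-7) = 21)
b(w, p) = -6 + (7 + w)/(-2 + p) (b(w, p) = -6 + (w + 7)/(p - 2) = -6 + (7 + w)/(-2 + p))
b(V, -20) + 2241 = (19 + 21 - 6*(-20))/(-2 - 20) + 2241 = (19 + 21 + 120)/(-22) + 2241 = -1/22*160 + 2241 = -80/11 + 2241 = 24571/11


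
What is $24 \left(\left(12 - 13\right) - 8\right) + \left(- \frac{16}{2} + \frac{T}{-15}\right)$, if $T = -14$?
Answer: $- \frac{3346}{15} \approx -223.07$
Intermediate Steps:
$24 \left(\left(12 - 13\right) - 8\right) + \left(- \frac{16}{2} + \frac{T}{-15}\right) = 24 \left(\left(12 - 13\right) - 8\right) - \left(8 - \frac{14}{15}\right) = 24 \left(-1 - 8\right) - \frac{106}{15} = 24 \left(-9\right) + \left(-8 + \frac{14}{15}\right) = -216 - \frac{106}{15} = - \frac{3346}{15}$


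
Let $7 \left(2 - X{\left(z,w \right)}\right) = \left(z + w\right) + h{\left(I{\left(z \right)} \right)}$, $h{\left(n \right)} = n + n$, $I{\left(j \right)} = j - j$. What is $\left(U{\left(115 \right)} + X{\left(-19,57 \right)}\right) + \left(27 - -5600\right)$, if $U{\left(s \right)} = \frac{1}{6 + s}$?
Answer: $\frac{4763172}{847} \approx 5623.6$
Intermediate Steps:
$I{\left(j \right)} = 0$
$h{\left(n \right)} = 2 n$
$X{\left(z,w \right)} = 2 - \frac{w}{7} - \frac{z}{7}$ ($X{\left(z,w \right)} = 2 - \frac{\left(z + w\right) + 2 \cdot 0}{7} = 2 - \frac{\left(w + z\right) + 0}{7} = 2 - \frac{w + z}{7} = 2 - \left(\frac{w}{7} + \frac{z}{7}\right) = 2 - \frac{w}{7} - \frac{z}{7}$)
$\left(U{\left(115 \right)} + X{\left(-19,57 \right)}\right) + \left(27 - -5600\right) = \left(\frac{1}{6 + 115} - \frac{24}{7}\right) + \left(27 - -5600\right) = \left(\frac{1}{121} + \left(2 - \frac{57}{7} + \frac{19}{7}\right)\right) + \left(27 + 5600\right) = \left(\frac{1}{121} - \frac{24}{7}\right) + 5627 = - \frac{2897}{847} + 5627 = \frac{4763172}{847}$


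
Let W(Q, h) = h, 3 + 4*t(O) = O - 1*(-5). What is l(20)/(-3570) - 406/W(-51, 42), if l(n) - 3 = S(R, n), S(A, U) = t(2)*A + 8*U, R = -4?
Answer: -34669/3570 ≈ -9.7112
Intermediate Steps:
t(O) = ½ + O/4 (t(O) = -¾ + (O - 1*(-5))/4 = -¾ + (O + 5)/4 = -¾ + (5 + O)/4 = -¾ + (5/4 + O/4) = ½ + O/4)
S(A, U) = A + 8*U (S(A, U) = (½ + (¼)*2)*A + 8*U = (½ + ½)*A + 8*U = 1*A + 8*U = A + 8*U)
l(n) = -1 + 8*n (l(n) = 3 + (-4 + 8*n) = -1 + 8*n)
l(20)/(-3570) - 406/W(-51, 42) = (-1 + 8*20)/(-3570) - 406/42 = (-1 + 160)*(-1/3570) - 406*1/42 = 159*(-1/3570) - 29/3 = -53/1190 - 29/3 = -34669/3570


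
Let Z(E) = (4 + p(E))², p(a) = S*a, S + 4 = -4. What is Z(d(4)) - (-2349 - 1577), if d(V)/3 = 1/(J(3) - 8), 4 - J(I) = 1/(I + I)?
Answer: 2513286/625 ≈ 4021.3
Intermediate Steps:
S = -8 (S = -4 - 4 = -8)
p(a) = -8*a
J(I) = 4 - 1/(2*I) (J(I) = 4 - 1/(I + I) = 4 - 1/(2*I))
d(V) = -18/25 (d(V) = 3/((4 - ½/3) - 8) = 3/((4 - ½*⅓) - 8) = 3/((4 - ⅙) - 8) = 3/(23/6 - 8) = 3/(-25/6) = 3*(-6/25) = -18/25)
Z(E) = (4 - 8*E)²
Z(d(4)) - (-2349 - 1577) = 16*(-1 + 2*(-18/25))² - (-2349 - 1577) = 16*(-1 - 36/25)² - 1*(-3926) = 16*(-61/25)² + 3926 = 16*(3721/625) + 3926 = 59536/625 + 3926 = 2513286/625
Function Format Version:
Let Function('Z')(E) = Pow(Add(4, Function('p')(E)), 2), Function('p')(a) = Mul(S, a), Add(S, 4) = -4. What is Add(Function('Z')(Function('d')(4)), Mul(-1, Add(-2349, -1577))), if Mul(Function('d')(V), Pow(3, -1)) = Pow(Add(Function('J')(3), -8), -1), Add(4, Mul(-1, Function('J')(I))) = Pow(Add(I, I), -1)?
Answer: Rational(2513286, 625) ≈ 4021.3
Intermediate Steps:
S = -8 (S = Add(-4, -4) = -8)
Function('p')(a) = Mul(-8, a)
Function('J')(I) = Add(4, Mul(Rational(-1, 2), Pow(I, -1))) (Function('J')(I) = Add(4, Mul(-1, Pow(Add(I, I), -1))) = Add(4, Mul(-1, Pow(Mul(2, I), -1))) = Add(4, Mul(-1, Mul(Rational(1, 2), Pow(I, -1)))) = Add(4, Mul(Rational(-1, 2), Pow(I, -1))))
Function('d')(V) = Rational(-18, 25) (Function('d')(V) = Mul(3, Pow(Add(Add(4, Mul(Rational(-1, 2), Pow(3, -1))), -8), -1)) = Mul(3, Pow(Add(Add(4, Mul(Rational(-1, 2), Rational(1, 3))), -8), -1)) = Mul(3, Pow(Add(Add(4, Rational(-1, 6)), -8), -1)) = Mul(3, Pow(Add(Rational(23, 6), -8), -1)) = Mul(3, Pow(Rational(-25, 6), -1)) = Mul(3, Rational(-6, 25)) = Rational(-18, 25))
Function('Z')(E) = Pow(Add(4, Mul(-8, E)), 2)
Add(Function('Z')(Function('d')(4)), Mul(-1, Add(-2349, -1577))) = Add(Mul(16, Pow(Add(-1, Mul(2, Rational(-18, 25))), 2)), Mul(-1, Add(-2349, -1577))) = Add(Mul(16, Pow(Add(-1, Rational(-36, 25)), 2)), Mul(-1, -3926)) = Add(Mul(16, Pow(Rational(-61, 25), 2)), 3926) = Add(Mul(16, Rational(3721, 625)), 3926) = Add(Rational(59536, 625), 3926) = Rational(2513286, 625)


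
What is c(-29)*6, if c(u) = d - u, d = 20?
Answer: 294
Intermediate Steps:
c(u) = 20 - u
c(-29)*6 = (20 - 1*(-29))*6 = (20 + 29)*6 = 49*6 = 294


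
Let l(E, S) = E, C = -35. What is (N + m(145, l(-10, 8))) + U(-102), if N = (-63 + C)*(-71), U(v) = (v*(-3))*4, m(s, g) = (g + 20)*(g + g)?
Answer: 7982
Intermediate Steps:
m(s, g) = 2*g*(20 + g) (m(s, g) = (20 + g)*(2*g) = 2*g*(20 + g))
U(v) = -12*v (U(v) = -3*v*4 = -12*v)
N = 6958 (N = (-63 - 35)*(-71) = -98*(-71) = 6958)
(N + m(145, l(-10, 8))) + U(-102) = (6958 + 2*(-10)*(20 - 10)) - 12*(-102) = (6958 + 2*(-10)*10) + 1224 = (6958 - 200) + 1224 = 6758 + 1224 = 7982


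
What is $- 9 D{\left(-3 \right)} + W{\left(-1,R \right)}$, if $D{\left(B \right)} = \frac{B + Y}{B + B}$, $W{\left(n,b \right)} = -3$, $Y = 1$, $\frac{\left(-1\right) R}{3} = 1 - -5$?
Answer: $-6$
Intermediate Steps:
$R = -18$ ($R = - 3 \left(1 - -5\right) = - 3 \left(1 + 5\right) = \left(-3\right) 6 = -18$)
$D{\left(B \right)} = \frac{1 + B}{2 B}$ ($D{\left(B \right)} = \frac{B + 1}{B + B} = \frac{1 + B}{2 B}$)
$- 9 D{\left(-3 \right)} + W{\left(-1,R \right)} = - 9 \frac{1 - 3}{2 \left(-3\right)} - 3 = - 9 \cdot \frac{1}{2} \left(- \frac{1}{3}\right) \left(-2\right) - 3 = \left(-9\right) \frac{1}{3} - 3 = -3 - 3 = -6$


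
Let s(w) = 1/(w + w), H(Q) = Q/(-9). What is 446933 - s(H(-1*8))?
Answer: 7150919/16 ≈ 4.4693e+5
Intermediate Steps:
H(Q) = -Q/9 (H(Q) = Q*(-1/9) = -Q/9)
s(w) = 1/(2*w)
446933 - s(H(-1*8)) = 446933 - 1/(2*((-(-1)*8/9))) = 446933 - 1/(2*((-1/9*(-8)))) = 446933 - 1/(2*8/9) = 446933 - 9/(2*8) = 446933 - 1*9/16 = 446933 - 9/16 = 7150919/16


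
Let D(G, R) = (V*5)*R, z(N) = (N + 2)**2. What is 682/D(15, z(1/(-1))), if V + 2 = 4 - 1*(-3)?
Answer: 682/25 ≈ 27.280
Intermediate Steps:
V = 5 (V = -2 + (4 - 1*(-3)) = -2 + (4 + 3) = -2 + 7 = 5)
z(N) = (2 + N)**2
D(G, R) = 25*R (D(G, R) = (5*5)*R = 25*R)
682/D(15, z(1/(-1))) = 682/((25*(2 + 1/(-1))**2)) = 682/((25*(2 - 1)**2)) = 682/((25*1**2)) = 682/((25*1)) = 682/25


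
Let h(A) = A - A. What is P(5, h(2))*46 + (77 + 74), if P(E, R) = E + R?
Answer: 381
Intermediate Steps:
h(A) = 0
P(5, h(2))*46 + (77 + 74) = (5 + 0)*46 + (77 + 74) = 5*46 + 151 = 230 + 151 = 381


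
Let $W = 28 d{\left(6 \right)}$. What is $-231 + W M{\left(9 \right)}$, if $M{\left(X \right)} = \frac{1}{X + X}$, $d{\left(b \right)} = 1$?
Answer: $- \frac{2065}{9} \approx -229.44$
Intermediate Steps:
$M{\left(X \right)} = \frac{1}{2 X}$
$W = 28$ ($W = 28 \cdot 1 = 28$)
$-231 + W M{\left(9 \right)} = -231 + 28 \frac{1}{2 \cdot 9} = -231 + 28 \cdot \frac{1}{2} \cdot \frac{1}{9} = -231 + 28 \cdot \frac{1}{18} = -231 + \frac{14}{9} = - \frac{2065}{9}$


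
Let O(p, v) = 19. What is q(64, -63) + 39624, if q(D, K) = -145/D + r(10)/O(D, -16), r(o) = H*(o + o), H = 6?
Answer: 48187709/1216 ≈ 39628.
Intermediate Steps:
r(o) = 12*o (r(o) = 6*(o + o) = 6*(2*o) = 12*o)
q(D, K) = 120/19 - 145/D (q(D, K) = -145/D + (12*10)/19 = -145/D + 120*(1/19) = -145/D + 120/19 = 120/19 - 145/D)
q(64, -63) + 39624 = (120/19 - 145/64) + 39624 = 4925/1216 + 39624 = 48187709/1216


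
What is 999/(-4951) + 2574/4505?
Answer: 8243379/22304255 ≈ 0.36959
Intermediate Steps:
999/(-4951) + 2574/4505 = 999*(-1/4951) + 2574*(1/4505) = -999/4951 + 2574/4505 = 8243379/22304255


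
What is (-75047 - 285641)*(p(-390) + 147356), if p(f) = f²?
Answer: -108010185728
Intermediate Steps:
(-75047 - 285641)*(p(-390) + 147356) = (-75047 - 285641)*((-390)² + 147356) = -360688*(152100 + 147356) = -360688*299456 = -108010185728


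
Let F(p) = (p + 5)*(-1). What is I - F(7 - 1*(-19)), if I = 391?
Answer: 422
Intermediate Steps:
F(p) = -5 - p (F(p) = (5 + p)*(-1) = -5 - p)
I - F(7 - 1*(-19)) = 391 - (-5 - (7 - 1*(-19))) = 391 - (-5 - (7 + 19)) = 391 - (-5 - 1*26) = 391 - (-5 - 26) = 391 - 1*(-31) = 391 + 31 = 422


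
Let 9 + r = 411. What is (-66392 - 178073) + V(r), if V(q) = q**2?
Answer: -82861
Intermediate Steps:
r = 402 (r = -9 + 411 = 402)
(-66392 - 178073) + V(r) = (-66392 - 178073) + 402**2 = -244465 + 161604 = -82861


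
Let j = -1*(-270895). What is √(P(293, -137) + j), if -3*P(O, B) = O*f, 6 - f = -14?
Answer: 5*√96819/3 ≈ 518.60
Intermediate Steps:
f = 20 (f = 6 - 1*(-14) = 6 + 14 = 20)
P(O, B) = -20*O/3 (P(O, B) = -O*20/3 = -20*O/3)
j = 270895
√(P(293, -137) + j) = √(-20/3*293 + 270895) = √(-5860/3 + 270895) = √(806825/3) = 5*√96819/3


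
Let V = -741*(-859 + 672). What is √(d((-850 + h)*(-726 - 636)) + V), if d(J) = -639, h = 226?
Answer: 2*√34482 ≈ 371.39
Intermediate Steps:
V = 138567 (V = -741*(-187) = 138567)
√(d((-850 + h)*(-726 - 636)) + V) = √(-639 + 138567) = √137928 = 2*√34482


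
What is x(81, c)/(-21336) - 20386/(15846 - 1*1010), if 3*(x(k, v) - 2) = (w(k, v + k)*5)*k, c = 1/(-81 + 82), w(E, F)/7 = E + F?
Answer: -680062157/79135224 ≈ -8.5937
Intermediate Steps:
w(E, F) = 7*E + 7*F (w(E, F) = 7*(E + F) = 7*E + 7*F)
c = 1 (c = 1/1 = 1)
x(k, v) = 2 + k*(35*v + 70*k)/3 (x(k, v) = 2 + (((7*k + 7*(v + k))*5)*k)/3 = 2 + (((7*k + 7*(k + v))*5)*k)/3 = 2 + (((7*k + (7*k + 7*v))*5)*k)/3 = 2 + (((7*v + 14*k)*5)*k)/3 = 2 + ((35*v + 70*k)*k)/3 = 2 + (k*(35*v + 70*k))/3 = 2 + k*(35*v + 70*k)/3)
x(81, c)/(-21336) - 20386/(15846 - 1*1010) = (2 + (35/3)*81*(1 + 2*81))/(-21336) - 20386/(15846 - 1*1010) = (2 + (35/3)*81*(1 + 162))*(-1/21336) - 20386/(15846 - 1010) = (2 + (35/3)*81*163)*(-1/21336) - 20386/14836 = (2 + 154035)*(-1/21336) - 20386*1/14836 = 154037*(-1/21336) - 10193/7418 = -154037/21336 - 10193/7418 = -680062157/79135224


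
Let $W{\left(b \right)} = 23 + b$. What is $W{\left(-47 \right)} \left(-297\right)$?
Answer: $7128$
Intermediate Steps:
$W{\left(-47 \right)} \left(-297\right) = \left(23 - 47\right) \left(-297\right) = \left(-24\right) \left(-297\right) = 7128$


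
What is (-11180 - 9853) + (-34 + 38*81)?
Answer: -17989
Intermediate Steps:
(-11180 - 9853) + (-34 + 38*81) = -21033 + (-34 + 3078) = -21033 + 3044 = -17989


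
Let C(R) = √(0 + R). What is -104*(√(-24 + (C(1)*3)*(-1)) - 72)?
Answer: 7488 - 312*I*√3 ≈ 7488.0 - 540.4*I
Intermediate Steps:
C(R) = √R
-104*(√(-24 + (C(1)*3)*(-1)) - 72) = -104*(√(-24 + (√1*3)*(-1)) - 72) = -104*(√(-24 + (1*3)*(-1)) - 72) = -104*(√(-24 + 3*(-1)) - 72) = -104*(√(-24 - 3) - 72) = -104*(√(-27) - 72) = -104*(3*I*√3 - 72) = -104*(-72 + 3*I*√3) = 7488 - 312*I*√3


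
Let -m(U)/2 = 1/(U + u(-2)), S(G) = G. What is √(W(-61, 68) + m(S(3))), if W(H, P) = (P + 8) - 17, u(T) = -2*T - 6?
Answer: √57 ≈ 7.5498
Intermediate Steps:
u(T) = -6 - 2*T
W(H, P) = -9 + P (W(H, P) = (8 + P) - 17 = -9 + P)
m(U) = -2/(-2 + U) (m(U) = -2/(U + (-6 - 2*(-2))) = -2/(U + (-6 + 4)) = -2/(U - 2) = -2/(-2 + U))
√(W(-61, 68) + m(S(3))) = √((-9 + 68) - 2/(-2 + 3)) = √(59 - 2/1) = √(59 - 2*1) = √(59 - 2) = √57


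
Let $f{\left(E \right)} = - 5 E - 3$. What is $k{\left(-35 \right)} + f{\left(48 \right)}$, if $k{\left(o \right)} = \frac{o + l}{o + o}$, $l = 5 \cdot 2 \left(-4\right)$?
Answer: $- \frac{3387}{14} \approx -241.93$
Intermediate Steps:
$l = -40$ ($l = 10 \left(-4\right) = -40$)
$f{\left(E \right)} = -3 - 5 E$
$k{\left(o \right)} = \frac{-40 + o}{2 o}$ ($k{\left(o \right)} = \frac{o - 40}{o + o} = \frac{-40 + o}{2 o}$)
$k{\left(-35 \right)} + f{\left(48 \right)} = \frac{-40 - 35}{2 \left(-35\right)} - 243 = \frac{1}{2} \left(- \frac{1}{35}\right) \left(-75\right) - 243 = \frac{15}{14} - 243 = - \frac{3387}{14}$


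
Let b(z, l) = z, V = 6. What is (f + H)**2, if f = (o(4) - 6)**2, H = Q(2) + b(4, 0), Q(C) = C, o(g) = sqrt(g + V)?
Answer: 4144 - 1248*sqrt(10) ≈ 197.48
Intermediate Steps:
o(g) = sqrt(6 + g) (o(g) = sqrt(g + 6) = sqrt(6 + g))
H = 6 (H = 2 + 4 = 6)
f = (-6 + sqrt(10))**2 (f = (sqrt(6 + 4) - 6)**2 = (sqrt(10) - 6)**2 = (-6 + sqrt(10))**2 ≈ 8.0527)
(f + H)**2 = ((6 - sqrt(10))**2 + 6)**2 = (6 + (6 - sqrt(10))**2)**2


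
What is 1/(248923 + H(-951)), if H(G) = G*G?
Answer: 1/1153324 ≈ 8.6706e-7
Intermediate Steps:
H(G) = G²
1/(248923 + H(-951)) = 1/(248923 + (-951)²) = 1/(248923 + 904401) = 1/1153324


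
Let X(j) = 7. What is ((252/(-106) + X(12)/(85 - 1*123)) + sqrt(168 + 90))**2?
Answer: 1073113849/4056196 - 5159*sqrt(258)/1007 ≈ 182.27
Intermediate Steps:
((252/(-106) + X(12)/(85 - 1*123)) + sqrt(168 + 90))**2 = ((252/(-106) + 7/(85 - 1*123)) + sqrt(168 + 90))**2 = ((252*(-1/106) + 7/(85 - 123)) + sqrt(258))**2 = ((-126/53 + 7/(-38)) + sqrt(258))**2 = ((-126/53 + 7*(-1/38)) + sqrt(258))**2 = ((-126/53 - 7/38) + sqrt(258))**2 = (-5159/2014 + sqrt(258))**2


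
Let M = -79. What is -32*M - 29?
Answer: 2499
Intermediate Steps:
-32*M - 29 = -32*(-79) - 29 = 2528 - 29 = 2499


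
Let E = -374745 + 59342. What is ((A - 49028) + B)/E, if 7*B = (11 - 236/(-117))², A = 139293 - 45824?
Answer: -4260789472/30222861669 ≈ -0.14098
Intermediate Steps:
A = 93469
E = -315403
B = 2319529/95823 (B = (11 - 236/(-117))²/7 = (11 - 236*(-1/117))²/7 = (11 + 236/117)²/7 = (1523/117)²/7 = (⅐)*(2319529/13689) = 2319529/95823 ≈ 24.206)
((A - 49028) + B)/E = ((93469 - 49028) + 2319529/95823)/(-315403) = (44441 + 2319529/95823)*(-1/315403) = (4260789472/95823)*(-1/315403) = -4260789472/30222861669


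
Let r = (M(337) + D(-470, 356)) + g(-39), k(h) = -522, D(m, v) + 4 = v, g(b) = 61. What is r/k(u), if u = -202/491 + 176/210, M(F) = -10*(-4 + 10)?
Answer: -353/522 ≈ -0.67624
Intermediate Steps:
M(F) = -60 (M(F) = -10*6 = -60)
u = 21998/51555 (u = -202*1/491 + 176*(1/210) = -202/491 + 88/105 = 21998/51555 ≈ 0.42669)
D(m, v) = -4 + v
r = 353 (r = (-60 + (-4 + 356)) + 61 = (-60 + 352) + 61 = 292 + 61 = 353)
r/k(u) = 353/(-522) = 353*(-1/522) = -353/522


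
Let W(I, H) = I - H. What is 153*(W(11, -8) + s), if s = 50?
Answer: 10557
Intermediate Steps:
153*(W(11, -8) + s) = 153*((11 - 1*(-8)) + 50) = 153*((11 + 8) + 50) = 153*(19 + 50) = 153*69 = 10557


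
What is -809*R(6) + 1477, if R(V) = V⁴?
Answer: -1046987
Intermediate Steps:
-809*R(6) + 1477 = -809*6⁴ + 1477 = -809*1296 + 1477 = -1048464 + 1477 = -1046987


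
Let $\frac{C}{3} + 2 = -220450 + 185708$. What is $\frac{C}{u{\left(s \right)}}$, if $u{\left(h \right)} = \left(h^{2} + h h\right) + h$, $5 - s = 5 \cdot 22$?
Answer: $- \frac{34744}{7315} \approx -4.7497$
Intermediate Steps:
$s = -105$ ($s = 5 - 5 \cdot 22 = 5 - 110 = -105$)
$C = -104232$ ($C = -6 + 3 \left(-220450 + 185708\right) = -6 + 3 \left(-34742\right) = -6 - 104226 = -104232$)
$u{\left(h \right)} = h + 2 h^{2}$ ($u{\left(h \right)} = \left(h^{2} + h^{2}\right) + h = 2 h^{2} + h = h + 2 h^{2}$)
$\frac{C}{u{\left(s \right)}} = - \frac{104232}{\left(-105\right) \left(1 + 2 \left(-105\right)\right)} = - \frac{104232}{\left(-105\right) \left(1 - 210\right)} = - \frac{104232}{\left(-105\right) \left(-209\right)} = - \frac{104232}{21945} = \left(-104232\right) \frac{1}{21945} = - \frac{34744}{7315}$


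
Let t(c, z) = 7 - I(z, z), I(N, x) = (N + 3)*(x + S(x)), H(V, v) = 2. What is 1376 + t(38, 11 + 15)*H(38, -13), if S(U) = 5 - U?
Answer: 1100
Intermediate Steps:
I(N, x) = 15 + 5*N (I(N, x) = (N + 3)*(x + (5 - x)) = (3 + N)*5 = 15 + 5*N)
t(c, z) = -8 - 5*z (t(c, z) = 7 - (15 + 5*z) = 7 + (-15 - 5*z) = -8 - 5*z)
1376 + t(38, 11 + 15)*H(38, -13) = 1376 + (-8 - 5*(11 + 15))*2 = 1376 + (-8 - 5*26)*2 = 1376 + (-8 - 130)*2 = 1376 - 138*2 = 1376 - 276 = 1100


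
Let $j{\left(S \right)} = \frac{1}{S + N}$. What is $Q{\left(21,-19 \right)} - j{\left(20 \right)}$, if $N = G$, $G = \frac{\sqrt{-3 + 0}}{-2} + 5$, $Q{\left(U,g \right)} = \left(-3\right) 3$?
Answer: $- \frac{22627}{2503} - \frac{2 i \sqrt{3}}{2503} \approx -9.0399 - 0.001384 i$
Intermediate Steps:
$Q{\left(U,g \right)} = -9$
$G = 5 - \frac{i \sqrt{3}}{2}$ ($G = \sqrt{-3} \left(- \frac{1}{2}\right) + 5 = i \sqrt{3} \left(- \frac{1}{2}\right) + 5 = - \frac{i \sqrt{3}}{2} + 5 = 5 - \frac{i \sqrt{3}}{2} \approx 5.0 - 0.86602 i$)
$N = 5 - \frac{i \sqrt{3}}{2} \approx 5.0 - 0.86602 i$
$j{\left(S \right)} = \frac{1}{5 + S - \frac{i \sqrt{3}}{2}}$ ($j{\left(S \right)} = \frac{1}{S + \left(5 - \frac{i \sqrt{3}}{2}\right)} = \frac{1}{5 + S - \frac{i \sqrt{3}}{2}}$)
$Q{\left(21,-19 \right)} - j{\left(20 \right)} = -9 - \frac{2}{10 + 2 \cdot 20 - i \sqrt{3}} = -9 - \frac{2}{10 + 40 - i \sqrt{3}} = -9 - \frac{2}{50 - i \sqrt{3}}$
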